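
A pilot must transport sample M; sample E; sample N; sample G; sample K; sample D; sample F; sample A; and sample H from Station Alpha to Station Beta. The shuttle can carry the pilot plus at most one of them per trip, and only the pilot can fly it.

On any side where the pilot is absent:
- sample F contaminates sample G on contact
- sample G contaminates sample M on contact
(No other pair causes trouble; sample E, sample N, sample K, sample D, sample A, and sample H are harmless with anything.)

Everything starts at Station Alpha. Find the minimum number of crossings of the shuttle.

19

Counting alone: the pilot can take at most 1 across per trip to Station Beta, so moving all 9 needs at least 9 loaded trips out, with a return between consecutive ones — at least 17 crossings.
The safety rule pushes this higher. Following every safe sequence of crossings, the most of the 9 that can be at Station Beta as the shuttle arrives there on crossing 17 is 8 — never all 9.
So no plan with fewer than 19 crossings exists, and this one achieves 19:
1. Pilot goes to Station Beta with sample G.
2. Pilot goes back to Station Alpha alone.
3. Pilot goes to Station Beta with sample M.
4. Pilot goes back to Station Alpha with sample G.
5. Pilot goes to Station Beta with sample F.
6. Pilot goes back to Station Alpha alone.
7. Pilot goes to Station Beta with sample E.
8. Pilot goes back to Station Alpha alone.
9. Pilot goes to Station Beta with sample N.
10. Pilot goes back to Station Alpha alone.
11. Pilot goes to Station Beta with sample K.
12. Pilot goes back to Station Alpha alone.
13. Pilot goes to Station Beta with sample D.
14. Pilot goes back to Station Alpha alone.
15. Pilot goes to Station Beta with sample A.
16. Pilot goes back to Station Alpha alone.
17. Pilot goes to Station Beta with sample H.
18. Pilot goes back to Station Alpha alone.
19. Pilot goes to Station Beta with sample G.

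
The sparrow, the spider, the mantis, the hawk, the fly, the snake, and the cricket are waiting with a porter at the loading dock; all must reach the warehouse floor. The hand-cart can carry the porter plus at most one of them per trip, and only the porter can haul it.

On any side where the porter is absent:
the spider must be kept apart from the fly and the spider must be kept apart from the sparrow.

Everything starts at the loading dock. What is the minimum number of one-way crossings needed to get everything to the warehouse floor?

15

Counting alone: the porter can take at most 1 across per trip to the warehouse floor, so moving all 7 needs at least 7 loaded trips out, with a return between consecutive ones — at least 13 crossings.
The safety rule pushes this higher. Following every safe sequence of crossings, the most of the 7 that can be at the warehouse floor as the hand-cart arrives there on crossing 13 is 6 — never all 7.
So no plan with fewer than 15 crossings exists, and this one achieves 15:
1. Porter goes to the warehouse floor with the spider.  [the loading dock: the cricket, the fly, the hawk, the mantis, the snake, the sparrow | the warehouse floor: the spider]
2. Porter goes back to the loading dock alone.  [the loading dock: the cricket, the fly, the hawk, the mantis, the snake, the sparrow | the warehouse floor: the spider]
3. Porter goes to the warehouse floor with the sparrow.  [the loading dock: the cricket, the fly, the hawk, the mantis, the snake | the warehouse floor: the sparrow, the spider]
4. Porter goes back to the loading dock with the spider.  [the loading dock: the cricket, the fly, the hawk, the mantis, the snake, the spider | the warehouse floor: the sparrow]
5. Porter goes to the warehouse floor with the fly.  [the loading dock: the cricket, the hawk, the mantis, the snake, the spider | the warehouse floor: the fly, the sparrow]
6. Porter goes back to the loading dock alone.  [the loading dock: the cricket, the hawk, the mantis, the snake, the spider | the warehouse floor: the fly, the sparrow]
7. Porter goes to the warehouse floor with the mantis.  [the loading dock: the cricket, the hawk, the snake, the spider | the warehouse floor: the fly, the mantis, the sparrow]
8. Porter goes back to the loading dock alone.  [the loading dock: the cricket, the hawk, the snake, the spider | the warehouse floor: the fly, the mantis, the sparrow]
9. Porter goes to the warehouse floor with the hawk.  [the loading dock: the cricket, the snake, the spider | the warehouse floor: the fly, the hawk, the mantis, the sparrow]
10. Porter goes back to the loading dock alone.  [the loading dock: the cricket, the snake, the spider | the warehouse floor: the fly, the hawk, the mantis, the sparrow]
11. Porter goes to the warehouse floor with the snake.  [the loading dock: the cricket, the spider | the warehouse floor: the fly, the hawk, the mantis, the snake, the sparrow]
12. Porter goes back to the loading dock alone.  [the loading dock: the cricket, the spider | the warehouse floor: the fly, the hawk, the mantis, the snake, the sparrow]
13. Porter goes to the warehouse floor with the cricket.  [the loading dock: the spider | the warehouse floor: the cricket, the fly, the hawk, the mantis, the snake, the sparrow]
14. Porter goes back to the loading dock alone.  [the loading dock: the spider | the warehouse floor: the cricket, the fly, the hawk, the mantis, the snake, the sparrow]
15. Porter goes to the warehouse floor with the spider.  [the loading dock: — | the warehouse floor: the cricket, the fly, the hawk, the mantis, the snake, the sparrow, the spider]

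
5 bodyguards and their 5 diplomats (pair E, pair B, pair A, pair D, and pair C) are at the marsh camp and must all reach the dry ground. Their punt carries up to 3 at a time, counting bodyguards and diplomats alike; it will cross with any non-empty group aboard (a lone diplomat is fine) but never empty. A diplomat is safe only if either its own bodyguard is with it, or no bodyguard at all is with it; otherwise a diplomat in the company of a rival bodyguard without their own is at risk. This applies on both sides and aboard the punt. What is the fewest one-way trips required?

Counting alone: each trip to the dry ground takes at most 3 across and each return brings at least 1 back, so after t trips out (and t−1 returns) at most 3t − (t−1) of the 10 are across; that first reaches 10 at t = 5, so at least 9 crossings are needed.
The safety rule pushes this higher. Following every safe sequence of crossings, the most of the 10 that can be at the dry ground as the punt arrives there on crossing 9 is 9 — never all 10.
So no plan with fewer than 11 crossings exists, and this one achieves 11:
1. bodyguard E and diplomat E cross → the dry ground.
2. bodyguard E crosses ← the marsh camp.
3. diplomat A, diplomat B, and diplomat D cross → the dry ground.
4. diplomat E crosses ← the marsh camp.
5. bodyguard A, bodyguard B, and bodyguard D cross → the dry ground.
6. bodyguard B and diplomat B cross ← the marsh camp.
7. bodyguard B, bodyguard C, and bodyguard E cross → the dry ground.
8. diplomat A crosses ← the marsh camp.
9. diplomat B and diplomat E cross → the dry ground.
10. diplomat E crosses ← the marsh camp.
11. diplomat A, diplomat C, and diplomat E cross → the dry ground.

11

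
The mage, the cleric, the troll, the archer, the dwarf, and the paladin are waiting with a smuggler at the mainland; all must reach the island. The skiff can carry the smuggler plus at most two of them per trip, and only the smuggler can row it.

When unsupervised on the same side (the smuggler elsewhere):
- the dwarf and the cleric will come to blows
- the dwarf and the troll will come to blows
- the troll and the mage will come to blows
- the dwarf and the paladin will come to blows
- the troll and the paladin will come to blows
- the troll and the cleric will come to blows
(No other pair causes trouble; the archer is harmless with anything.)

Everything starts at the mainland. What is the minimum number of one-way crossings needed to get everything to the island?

Counting alone: the smuggler can take at most 2 across per trip to the island, so moving all 6 needs at least 3 loaded trips out, with a return between consecutive ones — at least 5 crossings.
The safety rule pushes this higher. Following every safe sequence of crossings, the most of the 6 that can be at the island as the skiff arrives there on crossings 5, 7 is 4, 5 respectively — never all 6.
So no plan with fewer than 9 crossings exists, and this one achieves 9:
1. Smuggler goes to the island with the dwarf and the troll.  [the mainland: the archer, the cleric, the mage, the paladin | the island: the dwarf, the troll]
2. Smuggler goes back to the mainland with the troll.  [the mainland: the archer, the cleric, the mage, the paladin, the troll | the island: the dwarf]
3. Smuggler goes to the island with the mage and the troll.  [the mainland: the archer, the cleric, the paladin | the island: the dwarf, the mage, the troll]
4. Smuggler goes back to the mainland with the troll.  [the mainland: the archer, the cleric, the paladin, the troll | the island: the dwarf, the mage]
5. Smuggler goes to the island with the cleric and the paladin.  [the mainland: the archer, the troll | the island: the cleric, the dwarf, the mage, the paladin]
6. Smuggler goes back to the mainland with the dwarf.  [the mainland: the archer, the dwarf, the troll | the island: the cleric, the mage, the paladin]
7. Smuggler goes to the island with the archer and the troll.  [the mainland: the dwarf | the island: the archer, the cleric, the mage, the paladin, the troll]
8. Smuggler goes back to the mainland with the troll.  [the mainland: the dwarf, the troll | the island: the archer, the cleric, the mage, the paladin]
9. Smuggler goes to the island with the dwarf and the troll.  [the mainland: — | the island: the archer, the cleric, the dwarf, the mage, the paladin, the troll]

9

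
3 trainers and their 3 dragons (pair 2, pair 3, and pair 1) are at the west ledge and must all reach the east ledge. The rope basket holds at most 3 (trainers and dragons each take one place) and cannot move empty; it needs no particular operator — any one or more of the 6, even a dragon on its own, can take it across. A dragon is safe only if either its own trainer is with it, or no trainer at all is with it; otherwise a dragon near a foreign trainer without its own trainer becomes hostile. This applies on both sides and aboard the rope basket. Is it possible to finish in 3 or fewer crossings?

Counting alone: each trip to the east ledge takes at most 3 across and each return brings at least 1 back, so after t trips out (and t−1 returns) at most 3t − (t−1) of the 6 are across; that first reaches 6 at t = 3, so at least 5 crossings are needed.
Since 3 < 5, 3 crossings cannot be enough. (The shortest complete plan in fact takes 5:)
1. dragon 2 and trainer 2 cross → the east ledge.
2. trainer 2 crosses ← the west ledge.
3. trainer 1, trainer 2, and trainer 3 cross → the east ledge.
4. dragon 2 crosses ← the west ledge.
5. dragon 1, dragon 2, and dragon 3 cross → the east ledge.

No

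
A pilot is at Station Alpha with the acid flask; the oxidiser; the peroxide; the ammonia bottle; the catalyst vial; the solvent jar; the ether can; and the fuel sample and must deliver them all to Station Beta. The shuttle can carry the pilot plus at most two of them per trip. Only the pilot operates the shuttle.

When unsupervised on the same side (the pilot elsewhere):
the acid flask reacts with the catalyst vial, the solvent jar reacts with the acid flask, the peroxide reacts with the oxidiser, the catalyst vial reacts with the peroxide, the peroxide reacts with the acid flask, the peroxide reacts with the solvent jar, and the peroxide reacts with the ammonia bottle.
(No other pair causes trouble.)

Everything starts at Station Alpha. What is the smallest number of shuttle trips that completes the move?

13

Counting alone: the pilot can take at most 2 across per trip to Station Beta, so moving all 8 needs at least 4 loaded trips out, with a return between consecutive ones — at least 7 crossings.
The safety rule pushes this higher. Following every safe sequence of crossings, the most of the 8 that can be at Station Beta as the shuttle arrives there on crossings 7, 9, 11 is 5, 6, 7 respectively — never all 8.
So no plan with fewer than 13 crossings exists, and this one achieves 13:
1. Pilot goes to Station Beta with the acid flask and the peroxide.  [Station Alpha: the ammonia bottle, the catalyst vial, the ether can, the fuel sample, the oxidiser, the solvent jar | Station Beta: the acid flask, the peroxide]
2. Pilot goes back to Station Alpha with the acid flask.  [Station Alpha: the acid flask, the ammonia bottle, the catalyst vial, the ether can, the fuel sample, the oxidiser, the solvent jar | Station Beta: the peroxide]
3. Pilot goes to Station Beta with the acid flask and the oxidiser.  [Station Alpha: the ammonia bottle, the catalyst vial, the ether can, the fuel sample, the solvent jar | Station Beta: the acid flask, the oxidiser, the peroxide]
4. Pilot goes back to Station Alpha with the peroxide.  [Station Alpha: the ammonia bottle, the catalyst vial, the ether can, the fuel sample, the peroxide, the solvent jar | Station Beta: the acid flask, the oxidiser]
5. Pilot goes to Station Beta with the ammonia bottle and the peroxide.  [Station Alpha: the catalyst vial, the ether can, the fuel sample, the solvent jar | Station Beta: the acid flask, the ammonia bottle, the oxidiser, the peroxide]
6. Pilot goes back to Station Alpha with the peroxide.  [Station Alpha: the catalyst vial, the ether can, the fuel sample, the peroxide, the solvent jar | Station Beta: the acid flask, the ammonia bottle, the oxidiser]
7. Pilot goes to Station Beta with the ether can and the peroxide.  [Station Alpha: the catalyst vial, the fuel sample, the solvent jar | Station Beta: the acid flask, the ammonia bottle, the ether can, the oxidiser, the peroxide]
8. Pilot goes back to Station Alpha with the peroxide.  [Station Alpha: the catalyst vial, the fuel sample, the peroxide, the solvent jar | Station Beta: the acid flask, the ammonia bottle, the ether can, the oxidiser]
9. Pilot goes to Station Beta with the fuel sample and the peroxide.  [Station Alpha: the catalyst vial, the solvent jar | Station Beta: the acid flask, the ammonia bottle, the ether can, the fuel sample, the oxidiser, the peroxide]
10. Pilot goes back to Station Alpha with the peroxide.  [Station Alpha: the catalyst vial, the peroxide, the solvent jar | Station Beta: the acid flask, the ammonia bottle, the ether can, the fuel sample, the oxidiser]
11. Pilot goes to Station Beta with the catalyst vial and the solvent jar.  [Station Alpha: the peroxide | Station Beta: the acid flask, the ammonia bottle, the catalyst vial, the ether can, the fuel sample, the oxidiser, the solvent jar]
12. Pilot goes back to Station Alpha with the acid flask.  [Station Alpha: the acid flask, the peroxide | Station Beta: the ammonia bottle, the catalyst vial, the ether can, the fuel sample, the oxidiser, the solvent jar]
13. Pilot goes to Station Beta with the acid flask and the peroxide.  [Station Alpha: — | Station Beta: the acid flask, the ammonia bottle, the catalyst vial, the ether can, the fuel sample, the oxidiser, the peroxide, the solvent jar]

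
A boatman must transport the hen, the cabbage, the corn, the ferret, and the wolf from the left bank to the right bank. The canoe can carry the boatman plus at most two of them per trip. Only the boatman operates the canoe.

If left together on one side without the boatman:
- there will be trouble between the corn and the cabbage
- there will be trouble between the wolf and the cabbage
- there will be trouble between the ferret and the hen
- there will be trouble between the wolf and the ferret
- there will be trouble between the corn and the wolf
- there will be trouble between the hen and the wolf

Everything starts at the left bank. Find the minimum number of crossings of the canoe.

impossible

Whatever the first load, the items left behind include a forbidden pair without the boatman. No opening move is safe, so no plan exists.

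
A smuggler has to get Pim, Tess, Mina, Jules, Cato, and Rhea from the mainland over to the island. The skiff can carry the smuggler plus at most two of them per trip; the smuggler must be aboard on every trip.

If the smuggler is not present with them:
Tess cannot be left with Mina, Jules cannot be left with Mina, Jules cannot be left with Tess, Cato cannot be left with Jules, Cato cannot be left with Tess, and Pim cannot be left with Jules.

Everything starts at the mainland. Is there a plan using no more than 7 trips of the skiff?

Counting alone: the smuggler can take at most 2 across per trip to the island, so moving all 6 needs at least 3 loaded trips out, with a return between consecutive ones — at least 5 crossings.
The safety rule pushes this higher. Following every safe sequence of crossings, the most of the 6 that can be at the island as the skiff arrives there on crossings 5, 7 is 4, 5 respectively — never all 6.
So the move cannot be finished within 7 crossings. (The shortest complete plan takes 9:)
1. Smuggler goes to the island with Jules and Tess.  [the mainland: Cato, Mina, Pim, Rhea | the island: Jules, Tess]
2. Smuggler goes back to the mainland with Tess.  [the mainland: Cato, Mina, Pim, Rhea, Tess | the island: Jules]
3. Smuggler goes to the island with Pim and Tess.  [the mainland: Cato, Mina, Rhea | the island: Jules, Pim, Tess]
4. Smuggler goes back to the mainland with Jules.  [the mainland: Cato, Jules, Mina, Rhea | the island: Pim, Tess]
5. Smuggler goes to the island with Cato and Mina.  [the mainland: Jules, Rhea | the island: Cato, Mina, Pim, Tess]
6. Smuggler goes back to the mainland with Tess.  [the mainland: Jules, Rhea, Tess | the island: Cato, Mina, Pim]
7. Smuggler goes to the island with Rhea and Tess.  [the mainland: Jules | the island: Cato, Mina, Pim, Rhea, Tess]
8. Smuggler goes back to the mainland with Tess.  [the mainland: Jules, Tess | the island: Cato, Mina, Pim, Rhea]
9. Smuggler goes to the island with Jules and Tess.  [the mainland: — | the island: Cato, Jules, Mina, Pim, Rhea, Tess]

No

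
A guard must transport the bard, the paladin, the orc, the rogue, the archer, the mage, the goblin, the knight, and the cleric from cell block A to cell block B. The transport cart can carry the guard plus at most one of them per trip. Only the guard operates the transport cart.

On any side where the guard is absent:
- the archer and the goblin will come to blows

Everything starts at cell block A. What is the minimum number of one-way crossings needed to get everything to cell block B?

17

Counting alone: the guard can take at most 1 across per trip to cell block B, so moving all 9 needs at least 9 loaded trips out, with a return between consecutive ones — at least 17 crossings.
The plan below uses exactly 17 crossings, so it is optimal:
1. Guard goes to cell block B with the archer.
2. Guard goes back to cell block A alone.
3. Guard goes to cell block B with the bard.
4. Guard goes back to cell block A alone.
5. Guard goes to cell block B with the paladin.
6. Guard goes back to cell block A alone.
7. Guard goes to cell block B with the orc.
8. Guard goes back to cell block A alone.
9. Guard goes to cell block B with the rogue.
10. Guard goes back to cell block A alone.
11. Guard goes to cell block B with the mage.
12. Guard goes back to cell block A alone.
13. Guard goes to cell block B with the knight.
14. Guard goes back to cell block A alone.
15. Guard goes to cell block B with the cleric.
16. Guard goes back to cell block A alone.
17. Guard goes to cell block B with the goblin.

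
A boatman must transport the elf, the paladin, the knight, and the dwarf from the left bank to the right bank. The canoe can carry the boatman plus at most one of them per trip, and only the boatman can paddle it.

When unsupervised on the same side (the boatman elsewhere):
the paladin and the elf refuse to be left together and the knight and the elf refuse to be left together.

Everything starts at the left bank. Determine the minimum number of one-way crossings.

Counting alone: the boatman can take at most 1 across per trip to the right bank, so moving all 4 needs at least 4 loaded trips out, with a return between consecutive ones — at least 7 crossings.
The safety rule pushes this higher. Following every safe sequence of crossings, the most of the 4 that can be at the right bank as the canoe arrives there on crossing 7 is 3 — never all 4.
So no plan with fewer than 9 crossings exists, and this one achieves 9:
1. Boatman goes to the right bank with the elf.  [the left bank: the dwarf, the knight, the paladin | the right bank: the elf]
2. Boatman goes back to the left bank alone.  [the left bank: the dwarf, the knight, the paladin | the right bank: the elf]
3. Boatman goes to the right bank with the paladin.  [the left bank: the dwarf, the knight | the right bank: the elf, the paladin]
4. Boatman goes back to the left bank with the elf.  [the left bank: the dwarf, the elf, the knight | the right bank: the paladin]
5. Boatman goes to the right bank with the knight.  [the left bank: the dwarf, the elf | the right bank: the knight, the paladin]
6. Boatman goes back to the left bank alone.  [the left bank: the dwarf, the elf | the right bank: the knight, the paladin]
7. Boatman goes to the right bank with the dwarf.  [the left bank: the elf | the right bank: the dwarf, the knight, the paladin]
8. Boatman goes back to the left bank alone.  [the left bank: the elf | the right bank: the dwarf, the knight, the paladin]
9. Boatman goes to the right bank with the elf.  [the left bank: — | the right bank: the dwarf, the elf, the knight, the paladin]

9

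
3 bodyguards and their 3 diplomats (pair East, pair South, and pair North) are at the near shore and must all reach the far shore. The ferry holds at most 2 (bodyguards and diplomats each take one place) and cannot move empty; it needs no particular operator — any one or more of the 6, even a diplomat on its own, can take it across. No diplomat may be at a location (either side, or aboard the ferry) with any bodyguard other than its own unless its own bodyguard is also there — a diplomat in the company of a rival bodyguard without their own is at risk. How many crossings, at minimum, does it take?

11

Counting alone: each trip to the far shore takes at most 2 across and each return brings at least 1 back, so after t trips out (and t−1 returns) at most 2t − (t−1) of the 6 are across; that first reaches 6 at t = 5, so at least 9 crossings are needed.
The safety rule pushes this higher. Following every safe sequence of crossings, the most of the 6 that can be at the far shore as the ferry arrives there on crossing 9 is 5 — never all 6.
So no plan with fewer than 11 crossings exists, and this one achieves 11:
1. bodyguard East and diplomat East cross → the far shore.
2. bodyguard East crosses ← the near shore.
3. diplomat North and diplomat South cross → the far shore.
4. diplomat East crosses ← the near shore.
5. bodyguard North and bodyguard South cross → the far shore.
6. bodyguard South and diplomat South cross ← the near shore.
7. bodyguard East and bodyguard South cross → the far shore.
8. diplomat North crosses ← the near shore.
9. diplomat East and diplomat South cross → the far shore.
10. bodyguard North crosses ← the near shore.
11. bodyguard North and diplomat North cross → the far shore.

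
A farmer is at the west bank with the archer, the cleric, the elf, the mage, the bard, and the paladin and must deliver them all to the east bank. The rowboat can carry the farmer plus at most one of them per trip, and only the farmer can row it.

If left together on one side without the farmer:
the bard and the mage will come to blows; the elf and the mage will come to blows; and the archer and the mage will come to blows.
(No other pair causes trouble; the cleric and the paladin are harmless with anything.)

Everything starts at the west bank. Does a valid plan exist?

No

Following every safe sequence of crossings from the start, the most of the 6 that can be at the east bank as the rowboat arrives there on crossings 1, 3, 5, 7 is 1, 2, 3, 4 respectively; the best ever achieved is 4 of 6.
From crossing 9 on, no configuration arises that was not already reachable earlier: only 36 distinct safe configurations (who is on which side, and where the rowboat is) can ever be reached, none of them has everyone across, and every continuation just revisits them. So no valid plan exists.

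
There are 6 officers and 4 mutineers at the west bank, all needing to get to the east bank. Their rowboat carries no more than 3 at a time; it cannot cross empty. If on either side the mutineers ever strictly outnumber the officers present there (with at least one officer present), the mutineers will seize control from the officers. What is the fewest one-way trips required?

Counting alone: each trip to the east bank takes at most 3 across and each return brings at least 1 back, so after t trips out (and t−1 returns) at most 3t − (t−1) of the 10 are across; that first reaches 10 at t = 5, so at least 9 crossings are needed.
The plan below uses exactly 9 crossings, so it is optimal:
1. 2 mutineers → the east bank.  (the west bank: 6O 2M; the east bank: 0O 2M)
2. 1 mutineer ← the west bank.  (the west bank: 6O 3M; the east bank: 0O 1M)
3. 3 mutineers → the east bank.  (the west bank: 6O 0M; the east bank: 0O 4M)
4. 1 mutineer ← the west bank.  (the west bank: 6O 1M; the east bank: 0O 3M)
5. 3 officers → the east bank.  (the west bank: 3O 1M; the east bank: 3O 3M)
6. 1 mutineer ← the west bank.  (the west bank: 3O 2M; the east bank: 3O 2M)
7. 1 officer and 2 mutineers → the east bank.  (the west bank: 2O 0M; the east bank: 4O 4M)
8. 1 mutineer ← the west bank.  (the west bank: 2O 1M; the east bank: 4O 3M)
9. 2 officers and 1 mutineer → the east bank.  (the west bank: 0O 0M; the east bank: 6O 4M)

9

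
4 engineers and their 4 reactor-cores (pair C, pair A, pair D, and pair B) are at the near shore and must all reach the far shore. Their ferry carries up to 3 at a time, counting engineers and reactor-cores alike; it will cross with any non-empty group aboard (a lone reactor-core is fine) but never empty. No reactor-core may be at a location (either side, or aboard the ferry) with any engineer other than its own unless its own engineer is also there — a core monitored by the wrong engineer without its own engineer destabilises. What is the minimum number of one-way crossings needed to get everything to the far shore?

Counting alone: each trip to the far shore takes at most 3 across and each return brings at least 1 back, so after t trips out (and t−1 returns) at most 3t − (t−1) of the 8 are across; that first reaches 8 at t = 4, so at least 7 crossings are needed.
The safety rule pushes this higher. Following every safe sequence of crossings, the most of the 8 that can be at the far shore as the ferry arrives there on crossing 7 is 7 — never all 8.
So no plan with fewer than 9 crossings exists, and this one achieves 9:
1. engineer C and reactor-core C cross → the far shore.
2. engineer C crosses ← the near shore.
3. engineer A, engineer C, and reactor-core A cross → the far shore.
4. engineer C and reactor-core C cross ← the near shore.
5. engineer B, engineer C, and engineer D cross → the far shore.
6. reactor-core A crosses ← the near shore.
7. reactor-core A and reactor-core C cross → the far shore.
8. reactor-core C crosses ← the near shore.
9. reactor-core B, reactor-core C, and reactor-core D cross → the far shore.

9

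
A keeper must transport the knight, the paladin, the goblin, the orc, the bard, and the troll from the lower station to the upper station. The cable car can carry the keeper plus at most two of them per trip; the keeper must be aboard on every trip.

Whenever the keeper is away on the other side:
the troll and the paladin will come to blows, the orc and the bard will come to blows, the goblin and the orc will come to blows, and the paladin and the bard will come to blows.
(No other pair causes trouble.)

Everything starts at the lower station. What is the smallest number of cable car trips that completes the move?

7

Counting alone: the keeper can take at most 2 across per trip to the upper station, so moving all 6 needs at least 3 loaded trips out, with a return between consecutive ones — at least 5 crossings.
The safety rule pushes this higher. Following every safe sequence of crossings, the most of the 6 that can be at the upper station as the cable car arrives there on crossing 5 is 5 — never all 6.
So no plan with fewer than 7 crossings exists, and this one achieves 7:
1. Keeper goes to the upper station with the orc and the paladin.
2. Keeper goes back to the lower station alone.
3. Keeper goes to the upper station with the goblin and the knight.
4. Keeper goes back to the lower station with the orc.
5. Keeper goes to the upper station with the bard and the troll.
6. Keeper goes back to the lower station with the paladin.
7. Keeper goes to the upper station with the orc and the paladin.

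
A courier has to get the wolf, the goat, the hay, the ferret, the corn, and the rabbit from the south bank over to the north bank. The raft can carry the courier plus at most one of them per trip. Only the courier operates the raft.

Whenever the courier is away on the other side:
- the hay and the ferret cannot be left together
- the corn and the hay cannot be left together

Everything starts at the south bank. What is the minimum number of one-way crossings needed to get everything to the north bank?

13

Counting alone: the courier can take at most 1 across per trip to the north bank, so moving all 6 needs at least 6 loaded trips out, with a return between consecutive ones — at least 11 crossings.
The safety rule pushes this higher. Following every safe sequence of crossings, the most of the 6 that can be at the north bank as the raft arrives there on crossing 11 is 5 — never all 6.
So no plan with fewer than 13 crossings exists, and this one achieves 13:
1. Courier goes to the north bank with the hay.  [the south bank: the corn, the ferret, the goat, the rabbit, the wolf | the north bank: the hay]
2. Courier goes back to the south bank alone.  [the south bank: the corn, the ferret, the goat, the rabbit, the wolf | the north bank: the hay]
3. Courier goes to the north bank with the wolf.  [the south bank: the corn, the ferret, the goat, the rabbit | the north bank: the hay, the wolf]
4. Courier goes back to the south bank alone.  [the south bank: the corn, the ferret, the goat, the rabbit | the north bank: the hay, the wolf]
5. Courier goes to the north bank with the goat.  [the south bank: the corn, the ferret, the rabbit | the north bank: the goat, the hay, the wolf]
6. Courier goes back to the south bank alone.  [the south bank: the corn, the ferret, the rabbit | the north bank: the goat, the hay, the wolf]
7. Courier goes to the north bank with the ferret.  [the south bank: the corn, the rabbit | the north bank: the ferret, the goat, the hay, the wolf]
8. Courier goes back to the south bank with the hay.  [the south bank: the corn, the hay, the rabbit | the north bank: the ferret, the goat, the wolf]
9. Courier goes to the north bank with the corn.  [the south bank: the hay, the rabbit | the north bank: the corn, the ferret, the goat, the wolf]
10. Courier goes back to the south bank alone.  [the south bank: the hay, the rabbit | the north bank: the corn, the ferret, the goat, the wolf]
11. Courier goes to the north bank with the rabbit.  [the south bank: the hay | the north bank: the corn, the ferret, the goat, the rabbit, the wolf]
12. Courier goes back to the south bank alone.  [the south bank: the hay | the north bank: the corn, the ferret, the goat, the rabbit, the wolf]
13. Courier goes to the north bank with the hay.  [the south bank: — | the north bank: the corn, the ferret, the goat, the hay, the rabbit, the wolf]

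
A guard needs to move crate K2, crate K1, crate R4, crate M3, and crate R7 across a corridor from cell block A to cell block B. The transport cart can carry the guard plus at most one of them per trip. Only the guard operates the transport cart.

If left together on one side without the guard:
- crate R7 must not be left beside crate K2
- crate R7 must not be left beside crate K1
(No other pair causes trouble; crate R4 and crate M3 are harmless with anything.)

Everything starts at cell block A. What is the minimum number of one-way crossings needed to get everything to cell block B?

11

Counting alone: the guard can take at most 1 across per trip to cell block B, so moving all 5 needs at least 5 loaded trips out, with a return between consecutive ones — at least 9 crossings.
The safety rule pushes this higher. Following every safe sequence of crossings, the most of the 5 that can be at cell block B as the transport cart arrives there on crossing 9 is 4 — never all 5.
So no plan with fewer than 11 crossings exists, and this one achieves 11:
1. Guard goes to cell block B with crate R7.
2. Guard goes back to cell block A alone.
3. Guard goes to cell block B with crate K2.
4. Guard goes back to cell block A with crate R7.
5. Guard goes to cell block B with crate K1.
6. Guard goes back to cell block A alone.
7. Guard goes to cell block B with crate R4.
8. Guard goes back to cell block A alone.
9. Guard goes to cell block B with crate M3.
10. Guard goes back to cell block A alone.
11. Guard goes to cell block B with crate R7.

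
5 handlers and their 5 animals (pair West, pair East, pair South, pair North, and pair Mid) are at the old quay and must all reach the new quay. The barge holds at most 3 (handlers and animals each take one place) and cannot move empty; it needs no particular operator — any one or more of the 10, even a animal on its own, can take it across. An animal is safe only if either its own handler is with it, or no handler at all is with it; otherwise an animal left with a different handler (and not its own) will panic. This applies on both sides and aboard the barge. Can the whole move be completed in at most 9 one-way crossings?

Counting alone: each trip to the new quay takes at most 3 across and each return brings at least 1 back, so after t trips out (and t−1 returns) at most 3t − (t−1) of the 10 are across; that first reaches 10 at t = 5, so at least 9 crossings are needed.
The safety rule pushes this higher. Following every safe sequence of crossings, the most of the 10 that can be at the new quay as the barge arrives there on crossing 9 is 9 — never all 10.
So the move cannot be finished within 9 crossings. (The shortest complete plan takes 11:)
1. animal West and handler West cross → the new quay.
2. handler West crosses ← the old quay.
3. animal East, animal North, and animal South cross → the new quay.
4. animal West crosses ← the old quay.
5. handler East, handler North, and handler South cross → the new quay.
6. animal East and handler East cross ← the old quay.
7. handler East, handler Mid, and handler West cross → the new quay.
8. animal South crosses ← the old quay.
9. animal East and animal West cross → the new quay.
10. animal West crosses ← the old quay.
11. animal Mid, animal South, and animal West cross → the new quay.

No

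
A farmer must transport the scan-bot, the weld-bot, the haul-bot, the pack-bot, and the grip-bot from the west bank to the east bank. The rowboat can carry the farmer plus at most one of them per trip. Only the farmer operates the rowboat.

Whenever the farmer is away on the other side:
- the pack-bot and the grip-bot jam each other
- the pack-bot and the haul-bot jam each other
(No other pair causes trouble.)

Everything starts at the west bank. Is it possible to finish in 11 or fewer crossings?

Yes

Yes — this plan uses 11 crossings (≤ 11):
1. Farmer goes to the east bank with the pack-bot.
2. Farmer goes back to the west bank alone.
3. Farmer goes to the east bank with the scan-bot.
4. Farmer goes back to the west bank alone.
5. Farmer goes to the east bank with the weld-bot.
6. Farmer goes back to the west bank alone.
7. Farmer goes to the east bank with the haul-bot.
8. Farmer goes back to the west bank with the pack-bot.
9. Farmer goes to the east bank with the grip-bot.
10. Farmer goes back to the west bank alone.
11. Farmer goes to the east bank with the pack-bot.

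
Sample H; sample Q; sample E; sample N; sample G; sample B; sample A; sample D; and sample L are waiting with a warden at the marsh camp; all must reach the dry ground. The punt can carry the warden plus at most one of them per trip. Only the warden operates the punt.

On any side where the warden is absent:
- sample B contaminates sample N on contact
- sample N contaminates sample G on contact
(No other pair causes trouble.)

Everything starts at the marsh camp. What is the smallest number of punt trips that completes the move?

19

Counting alone: the warden can take at most 1 across per trip to the dry ground, so moving all 9 needs at least 9 loaded trips out, with a return between consecutive ones — at least 17 crossings.
The safety rule pushes this higher. Following every safe sequence of crossings, the most of the 9 that can be at the dry ground as the punt arrives there on crossing 17 is 8 — never all 9.
So no plan with fewer than 19 crossings exists, and this one achieves 19:
1. Warden goes to the dry ground with sample N.  [the marsh camp: sample A, sample B, sample D, sample E, sample G, sample H, sample L, sample Q | the dry ground: sample N]
2. Warden goes back to the marsh camp alone.  [the marsh camp: sample A, sample B, sample D, sample E, sample G, sample H, sample L, sample Q | the dry ground: sample N]
3. Warden goes to the dry ground with sample H.  [the marsh camp: sample A, sample B, sample D, sample E, sample G, sample L, sample Q | the dry ground: sample H, sample N]
4. Warden goes back to the marsh camp alone.  [the marsh camp: sample A, sample B, sample D, sample E, sample G, sample L, sample Q | the dry ground: sample H, sample N]
5. Warden goes to the dry ground with sample Q.  [the marsh camp: sample A, sample B, sample D, sample E, sample G, sample L | the dry ground: sample H, sample N, sample Q]
6. Warden goes back to the marsh camp alone.  [the marsh camp: sample A, sample B, sample D, sample E, sample G, sample L | the dry ground: sample H, sample N, sample Q]
7. Warden goes to the dry ground with sample E.  [the marsh camp: sample A, sample B, sample D, sample G, sample L | the dry ground: sample E, sample H, sample N, sample Q]
8. Warden goes back to the marsh camp alone.  [the marsh camp: sample A, sample B, sample D, sample G, sample L | the dry ground: sample E, sample H, sample N, sample Q]
9. Warden goes to the dry ground with sample G.  [the marsh camp: sample A, sample B, sample D, sample L | the dry ground: sample E, sample G, sample H, sample N, sample Q]
10. Warden goes back to the marsh camp with sample N.  [the marsh camp: sample A, sample B, sample D, sample L, sample N | the dry ground: sample E, sample G, sample H, sample Q]
11. Warden goes to the dry ground with sample B.  [the marsh camp: sample A, sample D, sample L, sample N | the dry ground: sample B, sample E, sample G, sample H, sample Q]
12. Warden goes back to the marsh camp alone.  [the marsh camp: sample A, sample D, sample L, sample N | the dry ground: sample B, sample E, sample G, sample H, sample Q]
13. Warden goes to the dry ground with sample A.  [the marsh camp: sample D, sample L, sample N | the dry ground: sample A, sample B, sample E, sample G, sample H, sample Q]
14. Warden goes back to the marsh camp alone.  [the marsh camp: sample D, sample L, sample N | the dry ground: sample A, sample B, sample E, sample G, sample H, sample Q]
15. Warden goes to the dry ground with sample D.  [the marsh camp: sample L, sample N | the dry ground: sample A, sample B, sample D, sample E, sample G, sample H, sample Q]
16. Warden goes back to the marsh camp alone.  [the marsh camp: sample L, sample N | the dry ground: sample A, sample B, sample D, sample E, sample G, sample H, sample Q]
17. Warden goes to the dry ground with sample L.  [the marsh camp: sample N | the dry ground: sample A, sample B, sample D, sample E, sample G, sample H, sample L, sample Q]
18. Warden goes back to the marsh camp alone.  [the marsh camp: sample N | the dry ground: sample A, sample B, sample D, sample E, sample G, sample H, sample L, sample Q]
19. Warden goes to the dry ground with sample N.  [the marsh camp: — | the dry ground: sample A, sample B, sample D, sample E, sample G, sample H, sample L, sample N, sample Q]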